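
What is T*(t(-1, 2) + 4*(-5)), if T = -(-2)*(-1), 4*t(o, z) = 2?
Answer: 39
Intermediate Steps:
t(o, z) = ½ (t(o, z) = (¼)*2 = ½)
T = -2 (T = -1*2 = -2)
T*(t(-1, 2) + 4*(-5)) = -2*(½ + 4*(-5)) = -2*(½ - 20) = -2*(-39/2) = 39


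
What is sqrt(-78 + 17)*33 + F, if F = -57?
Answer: -57 + 33*I*sqrt(61) ≈ -57.0 + 257.74*I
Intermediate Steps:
sqrt(-78 + 17)*33 + F = sqrt(-78 + 17)*33 - 57 = sqrt(-61)*33 - 57 = (I*sqrt(61))*33 - 57 = 33*I*sqrt(61) - 57 = -57 + 33*I*sqrt(61)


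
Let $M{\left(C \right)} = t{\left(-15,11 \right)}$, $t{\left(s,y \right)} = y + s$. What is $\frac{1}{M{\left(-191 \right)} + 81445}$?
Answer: $\frac{1}{81441} \approx 1.2279 \cdot 10^{-5}$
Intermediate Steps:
$t{\left(s,y \right)} = s + y$
$M{\left(C \right)} = -4$ ($M{\left(C \right)} = -15 + 11 = -4$)
$\frac{1}{M{\left(-191 \right)} + 81445} = \frac{1}{-4 + 81445} = \frac{1}{81441}$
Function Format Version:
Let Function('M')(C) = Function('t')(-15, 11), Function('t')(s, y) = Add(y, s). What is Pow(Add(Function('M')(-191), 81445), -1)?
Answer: Rational(1, 81441) ≈ 1.2279e-5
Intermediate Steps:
Function('t')(s, y) = Add(s, y)
Function('M')(C) = -4 (Function('M')(C) = Add(-15, 11) = -4)
Pow(Add(Function('M')(-191), 81445), -1) = Pow(Add(-4, 81445), -1) = Pow(81441, -1) = Rational(1, 81441)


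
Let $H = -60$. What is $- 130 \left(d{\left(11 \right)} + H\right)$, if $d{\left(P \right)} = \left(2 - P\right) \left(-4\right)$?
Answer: $3120$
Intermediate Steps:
$d{\left(P \right)} = -8 + 4 P$
$- 130 \left(d{\left(11 \right)} + H\right) = - 130 \left(\left(-8 + 4 \cdot 11\right) - 60\right) = - 130 \left(\left(-8 + 44\right) - 60\right) = - 130 \left(36 - 60\right) = \left(-130\right) \left(-24\right) = 3120$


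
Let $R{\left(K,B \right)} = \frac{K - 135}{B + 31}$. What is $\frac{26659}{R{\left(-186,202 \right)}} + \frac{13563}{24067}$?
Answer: $- \frac{149488947926}{7725507} \approx -19350.0$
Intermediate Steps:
$R{\left(K,B \right)} = \frac{-135 + K}{31 + B}$
$\frac{26659}{R{\left(-186,202 \right)}} + \frac{13563}{24067} = \frac{26659}{\frac{1}{31 + 202} \left(-135 - 186\right)} + \frac{13563}{24067} = \frac{26659}{\frac{1}{233} \left(-321\right)} + 13563 \cdot \frac{1}{24067} = \frac{26659}{\frac{1}{233} \left(-321\right)} + \frac{13563}{24067} = \frac{26659}{- \frac{321}{233}} + \frac{13563}{24067} = 26659 \left(- \frac{233}{321}\right) + \frac{13563}{24067} = - \frac{6211547}{321} + \frac{13563}{24067} = - \frac{149488947926}{7725507}$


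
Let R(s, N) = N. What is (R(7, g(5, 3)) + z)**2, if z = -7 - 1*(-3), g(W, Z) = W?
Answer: 1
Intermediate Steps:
z = -4 (z = -7 + 3 = -4)
(R(7, g(5, 3)) + z)**2 = (5 - 4)**2 = 1**2 = 1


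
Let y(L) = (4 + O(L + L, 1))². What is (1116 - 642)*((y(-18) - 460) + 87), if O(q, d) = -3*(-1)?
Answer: -153576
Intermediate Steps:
O(q, d) = 3
y(L) = 49 (y(L) = (4 + 3)² = 7² = 49)
(1116 - 642)*((y(-18) - 460) + 87) = (1116 - 642)*((49 - 460) + 87) = 474*(-411 + 87) = 474*(-324) = -153576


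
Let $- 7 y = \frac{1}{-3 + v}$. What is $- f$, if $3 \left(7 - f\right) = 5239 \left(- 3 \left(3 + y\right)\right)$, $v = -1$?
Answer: $- \frac{445511}{28} \approx -15911.0$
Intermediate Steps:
$y = \frac{1}{28}$ ($y = - \frac{1}{7 \left(-3 - 1\right)} = - \frac{1}{7 \left(-4\right)} = \left(- \frac{1}{7}\right) \left(- \frac{1}{4}\right) = \frac{1}{28} \approx 0.035714$)
$f = \frac{445511}{28}$ ($f = 7 - \frac{5239 \left(- 3 \left(3 + \frac{1}{28}\right)\right)}{3} = 7 - \frac{5239 \left(\left(-3\right) \frac{85}{28}\right)}{3} = 7 - \frac{5239 \left(- \frac{255}{28}\right)}{3} = 7 - - \frac{445315}{28} = 7 + \frac{445315}{28} = \frac{445511}{28} \approx 15911.0$)
$- f = \left(-1\right) \frac{445511}{28} = - \frac{445511}{28}$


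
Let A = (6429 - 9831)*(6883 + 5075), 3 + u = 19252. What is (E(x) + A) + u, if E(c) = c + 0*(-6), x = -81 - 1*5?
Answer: -40661953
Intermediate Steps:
u = 19249 (u = -3 + 19252 = 19249)
A = -40681116 (A = -3402*11958 = -40681116)
x = -86 (x = -81 - 5 = -86)
E(c) = c (E(c) = c + 0 = c)
(E(x) + A) + u = (-86 - 40681116) + 19249 = -40681202 + 19249 = -40661953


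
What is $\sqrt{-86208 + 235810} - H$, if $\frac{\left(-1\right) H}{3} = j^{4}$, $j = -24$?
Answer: $995328 + \sqrt{149602} \approx 9.9572 \cdot 10^{5}$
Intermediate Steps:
$H = -995328$ ($H = - 3 \left(-24\right)^{4} = \left(-3\right) 331776 = -995328$)
$\sqrt{-86208 + 235810} - H = \sqrt{-86208 + 235810} - -995328 = \sqrt{149602} + 995328 = 995328 + \sqrt{149602}$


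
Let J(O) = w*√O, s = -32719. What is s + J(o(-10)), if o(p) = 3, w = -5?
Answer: -32719 - 5*√3 ≈ -32728.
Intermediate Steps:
J(O) = -5*√O
s + J(o(-10)) = -32719 - 5*√3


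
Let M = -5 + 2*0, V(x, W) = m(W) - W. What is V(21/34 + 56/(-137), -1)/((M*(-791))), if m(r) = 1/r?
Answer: 0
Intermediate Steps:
V(x, W) = 1/W - W
M = -5 (M = -5 + 0 = -5)
V(21/34 + 56/(-137), -1)/((M*(-791))) = (1/(-1) - 1*(-1))/((-5*(-791))) = (-1 + 1)/3955 = 0*(1/3955) = 0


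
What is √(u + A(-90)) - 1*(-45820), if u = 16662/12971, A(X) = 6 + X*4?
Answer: 45820 + 4*I*√3708953682/12971 ≈ 45820.0 + 18.781*I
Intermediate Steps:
A(X) = 6 + 4*X
u = 16662/12971 (u = 16662*(1/12971) = 16662/12971 ≈ 1.2846)
√(u + A(-90)) - 1*(-45820) = √(16662/12971 + (6 + 4*(-90))) - 1*(-45820) = √(16662/12971 + (6 - 360)) + 45820 = √(16662/12971 - 354) + 45820 = √(-4575072/12971) + 45820 = 4*I*√3708953682/12971 + 45820 = 45820 + 4*I*√3708953682/12971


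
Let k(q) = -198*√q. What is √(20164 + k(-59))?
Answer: √(20164 - 198*I*√59) ≈ 142.1 - 5.3514*I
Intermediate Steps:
√(20164 + k(-59)) = √(20164 - 198*I*√59)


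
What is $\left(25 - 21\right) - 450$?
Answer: $-446$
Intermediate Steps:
$\left(25 - 21\right) - 450 = 4 - 450 = -446$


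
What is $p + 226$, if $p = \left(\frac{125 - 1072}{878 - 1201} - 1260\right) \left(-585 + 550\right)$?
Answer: $\frac{14284153}{323} \approx 44223.0$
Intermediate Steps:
$p = \frac{14211155}{323}$ ($p = \left(- \frac{947}{-323} - 1260\right) \left(-35\right) = \left(\left(-947\right) \left(- \frac{1}{323}\right) - 1260\right) \left(-35\right) = \left(\frac{947}{323} - 1260\right) \left(-35\right) = \left(- \frac{406033}{323}\right) \left(-35\right) = \frac{14211155}{323} \approx 43997.0$)
$p + 226 = \frac{14211155}{323} + 226 = \frac{14284153}{323}$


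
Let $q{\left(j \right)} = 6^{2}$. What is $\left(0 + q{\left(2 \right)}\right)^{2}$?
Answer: $1296$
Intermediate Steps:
$q{\left(j \right)} = 36$
$\left(0 + q{\left(2 \right)}\right)^{2} = \left(0 + 36\right)^{2} = 36^{2} = 1296$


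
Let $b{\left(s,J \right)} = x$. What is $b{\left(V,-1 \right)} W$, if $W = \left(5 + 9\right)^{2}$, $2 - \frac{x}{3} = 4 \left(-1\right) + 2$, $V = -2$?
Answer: $2352$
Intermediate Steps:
$x = 12$ ($x = 6 - 3 \left(4 \left(-1\right) + 2\right) = 6 - 3 \left(-4 + 2\right) = 6 - -6 = 6 + 6 = 12$)
$W = 196$ ($W = 14^{2} = 196$)
$b{\left(s,J \right)} = 12$
$b{\left(V,-1 \right)} W = 12 \cdot 196 = 2352$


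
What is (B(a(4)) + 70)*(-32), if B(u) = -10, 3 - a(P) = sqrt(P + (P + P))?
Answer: -1920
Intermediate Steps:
a(P) = 3 - sqrt(3)*sqrt(P) (a(P) = 3 - sqrt(P + (P + P)) = 3 - sqrt(P + 2*P) = 3 - sqrt(3*P) = 3 - sqrt(3)*sqrt(P))
(B(a(4)) + 70)*(-32) = (-10 + 70)*(-32) = 60*(-32) = -1920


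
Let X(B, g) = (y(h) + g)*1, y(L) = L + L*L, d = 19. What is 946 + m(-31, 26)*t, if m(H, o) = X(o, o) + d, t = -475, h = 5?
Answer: -34679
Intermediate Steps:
y(L) = L + L**2
X(B, g) = 30 + g (X(B, g) = (5*(1 + 5) + g)*1 = (5*6 + g)*1 = (30 + g)*1 = 30 + g)
m(H, o) = 49 + o (m(H, o) = (30 + o) + 19 = 49 + o)
946 + m(-31, 26)*t = 946 + (49 + 26)*(-475) = 946 + 75*(-475) = 946 - 35625 = -34679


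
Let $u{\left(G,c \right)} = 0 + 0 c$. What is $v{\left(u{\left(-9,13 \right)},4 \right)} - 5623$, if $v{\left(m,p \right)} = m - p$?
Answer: $-5627$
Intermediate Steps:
$u{\left(G,c \right)} = 0$ ($u{\left(G,c \right)} = 0 + 0 = 0$)
$v{\left(u{\left(-9,13 \right)},4 \right)} - 5623 = \left(0 - 4\right) - 5623 = -4 - 5623 = -5627$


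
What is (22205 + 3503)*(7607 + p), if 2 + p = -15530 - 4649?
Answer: -323252392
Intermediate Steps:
p = -20181 (p = -2 + (-15530 - 4649) = -2 - 20179 = -20181)
(22205 + 3503)*(7607 + p) = (22205 + 3503)*(7607 - 20181) = 25708*(-12574) = -323252392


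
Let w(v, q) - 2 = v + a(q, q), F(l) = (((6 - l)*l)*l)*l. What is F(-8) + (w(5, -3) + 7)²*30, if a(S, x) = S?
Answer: -3538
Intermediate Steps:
F(l) = l³*(6 - l) (F(l) = ((l*(6 - l))*l)*l = (l²*(6 - l))*l = l³*(6 - l))
w(v, q) = 2 + q + v (w(v, q) = 2 + (v + q) = 2 + (q + v) = 2 + q + v)
F(-8) + (w(5, -3) + 7)²*30 = (-8)³*(6 - 1*(-8)) + ((2 - 3 + 5) + 7)²*30 = -512*(6 + 8) + (4 + 7)²*30 = -512*14 + 11²*30 = -7168 + 121*30 = -7168 + 3630 = -3538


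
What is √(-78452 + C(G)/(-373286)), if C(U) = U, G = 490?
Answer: I*√2732923278220483/186643 ≈ 280.09*I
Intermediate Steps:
√(-78452 + C(G)/(-373286)) = √(-78452 + 490/(-373286)) = √(-78452 + 490*(-1/373286)) = √(-78452 - 245/186643) = √(-14642516881/186643) = I*√2732923278220483/186643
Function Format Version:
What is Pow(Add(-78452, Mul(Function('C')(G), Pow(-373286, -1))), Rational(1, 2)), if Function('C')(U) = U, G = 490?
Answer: Mul(Rational(1, 186643), I, Pow(2732923278220483, Rational(1, 2))) ≈ Mul(280.09, I)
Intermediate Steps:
Pow(Add(-78452, Mul(Function('C')(G), Pow(-373286, -1))), Rational(1, 2)) = Pow(Add(-78452, Mul(490, Pow(-373286, -1))), Rational(1, 2)) = Pow(Add(-78452, Mul(490, Rational(-1, 373286))), Rational(1, 2)) = Pow(Add(-78452, Rational(-245, 186643)), Rational(1, 2)) = Pow(Rational(-14642516881, 186643), Rational(1, 2)) = Mul(Rational(1, 186643), I, Pow(2732923278220483, Rational(1, 2)))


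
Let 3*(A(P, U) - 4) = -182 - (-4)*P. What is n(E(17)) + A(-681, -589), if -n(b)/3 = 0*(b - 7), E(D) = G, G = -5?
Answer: -2894/3 ≈ -964.67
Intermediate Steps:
E(D) = -5
A(P, U) = -170/3 + 4*P/3 (A(P, U) = 4 + (-182 - (-4)*P)/3 = 4 + (-182 + 4*P)/3 = 4 + (-182/3 + 4*P/3) = -170/3 + 4*P/3)
n(b) = 0 (n(b) = -0*(b - 7) = -0*(-7 + b) = -3*0 = 0)
n(E(17)) + A(-681, -589) = 0 + (-170/3 + (4/3)*(-681)) = 0 + (-170/3 - 908) = 0 - 2894/3 = -2894/3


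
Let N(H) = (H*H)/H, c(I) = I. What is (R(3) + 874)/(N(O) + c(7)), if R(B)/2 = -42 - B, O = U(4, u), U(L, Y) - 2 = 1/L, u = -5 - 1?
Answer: 3136/37 ≈ 84.757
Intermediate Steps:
u = -6
U(L, Y) = 2 + 1/L
O = 9/4 (O = 2 + 1/4 = 2 + ¼ = 9/4 ≈ 2.2500)
N(H) = H (N(H) = H²/H = H)
R(B) = -84 - 2*B (R(B) = 2*(-42 - B) = -84 - 2*B)
(R(3) + 874)/(N(O) + c(7)) = ((-84 - 2*3) + 874)/(9/4 + 7) = ((-84 - 6) + 874)/(37/4) = (-90 + 874)*(4/37) = 784*(4/37) = 3136/37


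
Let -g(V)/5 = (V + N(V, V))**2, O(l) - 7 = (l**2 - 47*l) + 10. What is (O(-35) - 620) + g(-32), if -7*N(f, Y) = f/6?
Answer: -1151933/441 ≈ -2612.1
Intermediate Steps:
N(f, Y) = -f/42 (N(f, Y) = -f/(7*6) = -f/42)
O(l) = 17 + l**2 - 47*l (O(l) = 7 + ((l**2 - 47*l) + 10) = 7 + (10 + l**2 - 47*l) = 17 + l**2 - 47*l)
g(V) = -8405*V**2/1764 (g(V) = -5*(V - V/42)**2 = -5*1681*V**2/1764 = -8405*V**2/1764)
(O(-35) - 620) + g(-32) = ((17 + (-35)**2 - 47*(-35)) - 620) - 8405/1764*(-32)**2 = ((17 + 1225 + 1645) - 620) - 8405/1764*1024 = (2887 - 620) - 2151680/441 = 2267 - 2151680/441 = -1151933/441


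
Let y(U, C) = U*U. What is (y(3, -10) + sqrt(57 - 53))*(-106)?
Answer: -1166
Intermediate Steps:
y(U, C) = U**2
(y(3, -10) + sqrt(57 - 53))*(-106) = (3**2 + sqrt(57 - 53))*(-106) = (9 + sqrt(4))*(-106) = (9 + 2)*(-106) = 11*(-106) = -1166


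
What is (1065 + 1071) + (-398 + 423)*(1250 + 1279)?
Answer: 65361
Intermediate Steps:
(1065 + 1071) + (-398 + 423)*(1250 + 1279) = 2136 + 25*2529 = 2136 + 63225 = 65361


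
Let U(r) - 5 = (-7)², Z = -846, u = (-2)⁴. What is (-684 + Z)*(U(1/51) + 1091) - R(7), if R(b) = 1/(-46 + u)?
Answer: -52555499/30 ≈ -1.7519e+6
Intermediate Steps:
u = 16
U(r) = 54 (U(r) = 5 + (-7)² = 5 + 49 = 54)
R(b) = -1/30 (R(b) = 1/(-46 + 16) = 1/(-30) = -1/30)
(-684 + Z)*(U(1/51) + 1091) - R(7) = (-684 - 846)*(54 + 1091) - 1*(-1/30) = -1530*1145 + 1/30 = -1751850 + 1/30 = -52555499/30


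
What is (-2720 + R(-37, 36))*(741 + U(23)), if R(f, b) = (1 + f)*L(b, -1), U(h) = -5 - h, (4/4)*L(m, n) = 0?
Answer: -1939360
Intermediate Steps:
L(m, n) = 0
R(f, b) = 0 (R(f, b) = (1 + f)*0 = 0)
(-2720 + R(-37, 36))*(741 + U(23)) = (-2720 + 0)*(741 + (-5 - 1*23)) = -2720*(741 + (-5 - 23)) = -2720*(741 - 28) = -2720*713 = -1939360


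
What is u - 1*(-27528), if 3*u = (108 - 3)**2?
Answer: 31203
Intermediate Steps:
u = 3675 (u = (108 - 3)**2/3 = (1/3)*105**2 = (1/3)*11025 = 3675)
u - 1*(-27528) = 3675 - 1*(-27528) = 3675 + 27528 = 31203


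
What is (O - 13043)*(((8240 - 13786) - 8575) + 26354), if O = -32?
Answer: -159946475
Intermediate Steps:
(O - 13043)*(((8240 - 13786) - 8575) + 26354) = (-32 - 13043)*(((8240 - 13786) - 8575) + 26354) = -13075*((-5546 - 8575) + 26354) = -13075*(-14121 + 26354) = -13075*12233 = -159946475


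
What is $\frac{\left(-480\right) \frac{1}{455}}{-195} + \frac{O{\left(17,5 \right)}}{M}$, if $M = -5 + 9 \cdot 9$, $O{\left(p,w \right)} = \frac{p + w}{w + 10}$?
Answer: $\frac{16661}{674310} \approx 0.024708$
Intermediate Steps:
$O{\left(p,w \right)} = \frac{p + w}{10 + w}$
$M = 76$ ($M = -5 + 81 = 76$)
$\frac{\left(-480\right) \frac{1}{455}}{-195} + \frac{O{\left(17,5 \right)}}{M} = \frac{\left(-480\right) \frac{1}{455}}{-195} + \frac{\frac{1}{10 + 5} \left(17 + 5\right)}{76} = \left(-480\right) \frac{1}{455} \left(- \frac{1}{195}\right) + \frac{1}{15} \cdot 22 \cdot \frac{1}{76} = \left(- \frac{96}{91}\right) \left(- \frac{1}{195}\right) + \frac{1}{15} \cdot 22 \cdot \frac{1}{76} = \frac{32}{5915} + \frac{22}{15} \cdot \frac{1}{76} = \frac{32}{5915} + \frac{11}{570} = \frac{16661}{674310}$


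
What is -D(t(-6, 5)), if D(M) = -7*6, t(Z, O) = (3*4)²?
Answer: 42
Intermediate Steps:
t(Z, O) = 144 (t(Z, O) = 12² = 144)
D(M) = -42
-D(t(-6, 5)) = -1*(-42) = 42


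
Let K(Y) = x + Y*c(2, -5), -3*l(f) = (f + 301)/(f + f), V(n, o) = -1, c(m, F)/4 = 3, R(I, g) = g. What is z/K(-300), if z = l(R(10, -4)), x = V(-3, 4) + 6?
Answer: -99/28760 ≈ -0.0034423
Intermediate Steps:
c(m, F) = 12 (c(m, F) = 4*3 = 12)
l(f) = -(301 + f)/(6*f) (l(f) = -(f + 301)/(3*(f + f)) = -(301 + f)/(3*(2*f)) = -(301 + f)*1/(2*f)/3 = -(301 + f)/(6*f))
x = 5 (x = -1 + 6 = 5)
K(Y) = 5 + 12*Y (K(Y) = 5 + Y*12 = 5 + 12*Y)
z = 99/8 (z = (1/6)*(-301 - 1*(-4))/(-4) = (1/6)*(-1/4)*(-301 + 4) = (1/6)*(-1/4)*(-297) = 99/8 ≈ 12.375)
z/K(-300) = 99/(8*(5 + 12*(-300))) = 99/(8*(5 - 3600)) = (99/8)/(-3595) = (99/8)*(-1/3595) = -99/28760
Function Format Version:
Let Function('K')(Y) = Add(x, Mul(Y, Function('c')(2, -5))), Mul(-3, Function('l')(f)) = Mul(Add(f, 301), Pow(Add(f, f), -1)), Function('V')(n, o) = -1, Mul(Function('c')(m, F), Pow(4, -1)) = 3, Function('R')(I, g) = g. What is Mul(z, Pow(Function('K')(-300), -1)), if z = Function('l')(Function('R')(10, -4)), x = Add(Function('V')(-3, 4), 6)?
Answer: Rational(-99, 28760) ≈ -0.0034423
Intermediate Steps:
Function('c')(m, F) = 12 (Function('c')(m, F) = Mul(4, 3) = 12)
Function('l')(f) = Mul(Rational(-1, 6), Pow(f, -1), Add(301, f)) (Function('l')(f) = Mul(Rational(-1, 3), Mul(Add(f, 301), Pow(Add(f, f), -1))) = Mul(Rational(-1, 3), Mul(Add(301, f), Pow(Mul(2, f), -1))) = Mul(Rational(-1, 3), Mul(Add(301, f), Mul(Rational(1, 2), Pow(f, -1)))) = Mul(Rational(-1, 3), Mul(Rational(1, 2), Pow(f, -1), Add(301, f))) = Mul(Rational(-1, 6), Pow(f, -1), Add(301, f)))
x = 5 (x = Add(-1, 6) = 5)
Function('K')(Y) = Add(5, Mul(12, Y)) (Function('K')(Y) = Add(5, Mul(Y, 12)) = Add(5, Mul(12, Y)))
z = Rational(99, 8) (z = Mul(Rational(1, 6), Pow(-4, -1), Add(-301, Mul(-1, -4))) = Mul(Rational(1, 6), Rational(-1, 4), Add(-301, 4)) = Mul(Rational(1, 6), Rational(-1, 4), -297) = Rational(99, 8) ≈ 12.375)
Mul(z, Pow(Function('K')(-300), -1)) = Mul(Rational(99, 8), Pow(Add(5, Mul(12, -300)), -1)) = Mul(Rational(99, 8), Pow(Add(5, -3600), -1)) = Mul(Rational(99, 8), Pow(-3595, -1)) = Mul(Rational(99, 8), Rational(-1, 3595)) = Rational(-99, 28760)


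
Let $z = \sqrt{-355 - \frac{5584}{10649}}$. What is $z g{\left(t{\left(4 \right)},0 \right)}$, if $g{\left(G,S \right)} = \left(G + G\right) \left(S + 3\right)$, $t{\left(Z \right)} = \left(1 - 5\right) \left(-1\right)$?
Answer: $\frac{24 i \sqrt{40316890371}}{10649} \approx 452.53 i$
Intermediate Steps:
$t{\left(Z \right)} = 4$ ($t{\left(Z \right)} = \left(-4\right) \left(-1\right) = 4$)
$g{\left(G,S \right)} = 2 G \left(3 + S\right)$
$z = \frac{i \sqrt{40316890371}}{10649}$ ($z = \sqrt{-355 - \frac{5584}{10649}} = \sqrt{- \frac{3785979}{10649}} = \frac{i \sqrt{40316890371}}{10649} \approx 18.855 i$)
$z g{\left(t{\left(4 \right)},0 \right)} = \frac{i \sqrt{40316890371}}{10649} \cdot 2 \cdot 4 \left(3 + 0\right) = \frac{i \sqrt{40316890371}}{10649} \cdot 2 \cdot 4 \cdot 3 = \frac{i \sqrt{40316890371}}{10649} \cdot 24 = \frac{24 i \sqrt{40316890371}}{10649}$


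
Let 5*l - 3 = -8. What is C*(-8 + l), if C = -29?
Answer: 261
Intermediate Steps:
l = -1 (l = ⅗ + (⅕)*(-8) = ⅗ - 8/5 = -1)
C*(-8 + l) = -29*(-8 - 1) = -29*(-9) = 261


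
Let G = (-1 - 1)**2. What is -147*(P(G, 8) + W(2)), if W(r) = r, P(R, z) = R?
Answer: -882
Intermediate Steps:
G = 4 (G = (-2)**2 = 4)
-147*(P(G, 8) + W(2)) = -147*(4 + 2) = -147*6 = -882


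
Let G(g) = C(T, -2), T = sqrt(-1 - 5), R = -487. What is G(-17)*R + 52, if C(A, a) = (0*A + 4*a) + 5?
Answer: 1513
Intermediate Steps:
T = I*sqrt(6) (T = sqrt(-6) = I*sqrt(6) ≈ 2.4495*I)
C(A, a) = 5 + 4*a (C(A, a) = (0 + 4*a) + 5 = 4*a + 5 = 5 + 4*a)
G(g) = -3 (G(g) = 5 + 4*(-2) = 5 - 8 = -3)
G(-17)*R + 52 = -3*(-487) + 52 = 1461 + 52 = 1513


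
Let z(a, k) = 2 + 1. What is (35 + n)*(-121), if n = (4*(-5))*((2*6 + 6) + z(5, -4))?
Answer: 46585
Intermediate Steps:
z(a, k) = 3
n = -420 (n = (4*(-5))*((2*6 + 6) + 3) = -20*((12 + 6) + 3) = -20*(18 + 3) = -20*21 = -420)
(35 + n)*(-121) = (35 - 420)*(-121) = -385*(-121) = 46585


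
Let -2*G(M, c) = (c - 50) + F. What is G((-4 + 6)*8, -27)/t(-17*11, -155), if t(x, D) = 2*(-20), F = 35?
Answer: -21/40 ≈ -0.52500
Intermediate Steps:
G(M, c) = 15/2 - c/2 (G(M, c) = -((c - 50) + 35)/2 = -((-50 + c) + 35)/2 = -(-15 + c)/2 = 15/2 - c/2)
t(x, D) = -40
G((-4 + 6)*8, -27)/t(-17*11, -155) = (15/2 - 1/2*(-27))/(-40) = (15/2 + 27/2)*(-1/40) = 21*(-1/40) = -21/40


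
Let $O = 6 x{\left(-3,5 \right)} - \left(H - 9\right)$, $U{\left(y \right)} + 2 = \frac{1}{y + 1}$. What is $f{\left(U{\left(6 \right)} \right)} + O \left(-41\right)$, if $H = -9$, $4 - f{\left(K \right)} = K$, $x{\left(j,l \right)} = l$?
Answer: $- \frac{13735}{7} \approx -1962.1$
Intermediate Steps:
$U{\left(y \right)} = -2 + \frac{1}{1 + y}$ ($U{\left(y \right)} = -2 + \frac{1}{y + 1} = -2 + \frac{1}{1 + y}$)
$f{\left(K \right)} = 4 - K$
$O = 48$ ($O = 6 \cdot 5 - \left(-9 - 9\right) = 30 - \left(-9 - 9\right) = 30 - -18 = 30 + 18 = 48$)
$f{\left(U{\left(6 \right)} \right)} + O \left(-41\right) = \left(4 - \frac{-1 - 12}{1 + 6}\right) + 48 \left(-41\right) = \left(4 - \frac{-1 - 12}{7}\right) - 1968 = \left(4 - \frac{1}{7} \left(-13\right)\right) - 1968 = \left(4 - - \frac{13}{7}\right) - 1968 = \left(4 + \frac{13}{7}\right) - 1968 = \frac{41}{7} - 1968 = - \frac{13735}{7}$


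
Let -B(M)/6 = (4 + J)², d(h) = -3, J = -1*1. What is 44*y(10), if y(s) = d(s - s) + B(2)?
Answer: -2508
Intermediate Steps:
J = -1
B(M) = -54 (B(M) = -6*(4 - 1)² = -6*3² = -6*9 = -54)
y(s) = -57 (y(s) = -3 - 54 = -57)
44*y(10) = 44*(-57) = -2508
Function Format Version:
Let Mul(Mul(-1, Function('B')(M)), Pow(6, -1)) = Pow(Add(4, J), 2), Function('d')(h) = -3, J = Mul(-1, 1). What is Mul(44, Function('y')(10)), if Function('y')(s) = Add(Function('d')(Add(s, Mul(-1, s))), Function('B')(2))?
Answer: -2508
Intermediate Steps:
J = -1
Function('B')(M) = -54 (Function('B')(M) = Mul(-6, Pow(Add(4, -1), 2)) = Mul(-6, Pow(3, 2)) = Mul(-6, 9) = -54)
Function('y')(s) = -57 (Function('y')(s) = Add(-3, -54) = -57)
Mul(44, Function('y')(10)) = Mul(44, -57) = -2508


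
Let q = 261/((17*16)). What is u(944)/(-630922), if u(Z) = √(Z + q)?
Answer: -√4369493/42902696 ≈ -4.8723e-5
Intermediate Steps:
q = 261/272 ≈ 0.95956
u(Z) = √(261/272 + Z) (u(Z) = √(Z + 261/272) = √(261/272 + Z))
u(944)/(-630922) = (√(4437 + 4624*944)/68)/(-630922) = (√(4437 + 4365056)/68)*(-1/630922) = (√4369493/68)*(-1/630922) = -√4369493/42902696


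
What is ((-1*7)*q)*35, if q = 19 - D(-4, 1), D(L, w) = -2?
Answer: -5145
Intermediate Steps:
q = 21 (q = 19 - 1*(-2) = 19 + 2 = 21)
((-1*7)*q)*35 = (-1*7*21)*35 = -7*21*35 = -147*35 = -5145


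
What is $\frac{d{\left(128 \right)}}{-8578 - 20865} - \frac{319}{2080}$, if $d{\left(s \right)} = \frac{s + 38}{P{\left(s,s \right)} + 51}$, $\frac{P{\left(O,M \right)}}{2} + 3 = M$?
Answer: $- \frac{2827432697}{18433673440} \approx -0.15338$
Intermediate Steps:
$P{\left(O,M \right)} = -6 + 2 M$
$d{\left(s \right)} = \frac{38 + s}{45 + 2 s}$ ($d{\left(s \right)} = \frac{s + 38}{\left(-6 + 2 s\right) + 51} = \frac{38 + s}{45 + 2 s}$)
$\frac{d{\left(128 \right)}}{-8578 - 20865} - \frac{319}{2080} = \frac{\frac{1}{45 + 2 \cdot 128} \left(38 + 128\right)}{-8578 - 20865} - \frac{319}{2080} = \frac{\frac{1}{45 + 256} \cdot 166}{-29443} - \frac{319}{2080} = \frac{1}{301} \cdot 166 \left(- \frac{1}{29443}\right) - \frac{319}{2080} = \frac{166}{301} \left(- \frac{1}{29443}\right) - \frac{319}{2080} = - \frac{166}{8862343} - \frac{319}{2080} = - \frac{2827432697}{18433673440}$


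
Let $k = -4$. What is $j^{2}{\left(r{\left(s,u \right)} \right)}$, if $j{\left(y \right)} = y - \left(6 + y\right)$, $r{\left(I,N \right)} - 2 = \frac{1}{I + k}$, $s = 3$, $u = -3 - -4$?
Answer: $36$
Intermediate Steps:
$u = 1$ ($u = -3 + 4 = 1$)
$r{\left(I,N \right)} = 2 + \frac{1}{-4 + I}$ ($r{\left(I,N \right)} = 2 + \frac{1}{I - 4} = 2 + \frac{1}{-4 + I}$)
$j{\left(y \right)} = -6$
$j^{2}{\left(r{\left(s,u \right)} \right)} = \left(-6\right)^{2} = 36$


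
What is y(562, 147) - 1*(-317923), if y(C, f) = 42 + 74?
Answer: 318039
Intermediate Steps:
y(C, f) = 116
y(562, 147) - 1*(-317923) = 116 - 1*(-317923) = 116 + 317923 = 318039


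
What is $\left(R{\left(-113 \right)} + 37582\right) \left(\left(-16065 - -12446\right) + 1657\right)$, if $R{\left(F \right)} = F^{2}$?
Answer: $-98788662$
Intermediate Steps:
$\left(R{\left(-113 \right)} + 37582\right) \left(\left(-16065 - -12446\right) + 1657\right) = \left(\left(-113\right)^{2} + 37582\right) \left(\left(-16065 - -12446\right) + 1657\right) = \left(12769 + 37582\right) \left(\left(-16065 + 12446\right) + 1657\right) = 50351 \left(-3619 + 1657\right) = 50351 \left(-1962\right) = -98788662$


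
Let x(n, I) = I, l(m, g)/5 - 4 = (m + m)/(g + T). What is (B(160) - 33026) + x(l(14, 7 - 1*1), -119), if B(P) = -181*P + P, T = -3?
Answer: -61945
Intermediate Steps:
B(P) = -180*P
l(m, g) = 20 + 10*m/(-3 + g) (l(m, g) = 20 + 5*((m + m)/(g - 3)) = 20 + 5*((2*m)/(-3 + g)) = 20 + 5*(2*m/(-3 + g)) = 20 + 10*m/(-3 + g))
(B(160) - 33026) + x(l(14, 7 - 1*1), -119) = (-180*160 - 33026) - 119 = (-28800 - 33026) - 119 = -61826 - 119 = -61945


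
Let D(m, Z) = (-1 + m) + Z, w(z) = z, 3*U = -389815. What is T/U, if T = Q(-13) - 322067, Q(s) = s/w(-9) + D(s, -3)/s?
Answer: 37681517/15202785 ≈ 2.4786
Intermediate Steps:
U = -389815/3 (U = (⅓)*(-389815) = -389815/3 ≈ -1.2994e+5)
D(m, Z) = -1 + Z + m
Q(s) = -s/9 + (-4 + s)/s (Q(s) = s/(-9) + (-1 - 3 + s)/s = s*(-⅑) + (-4 + s)/s = -s/9 + (-4 + s)/s)
T = -37681517/117 (T = (1 - 4/(-13) - ⅑*(-13)) - 322067 = (1 - 4*(-1/13) + 13/9) - 322067 = (1 + 4/13 + 13/9) - 322067 = 322/117 - 322067 = -37681517/117 ≈ -3.2206e+5)
T/U = -37681517/(117*(-389815/3)) = -37681517/117*(-3/389815) = 37681517/15202785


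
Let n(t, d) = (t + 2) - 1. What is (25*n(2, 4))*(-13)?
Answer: -975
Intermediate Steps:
n(t, d) = 1 + t (n(t, d) = (2 + t) - 1 = 1 + t)
(25*n(2, 4))*(-13) = (25*(1 + 2))*(-13) = (25*3)*(-13) = 75*(-13) = -975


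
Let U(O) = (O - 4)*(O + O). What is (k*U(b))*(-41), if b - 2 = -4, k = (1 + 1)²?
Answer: -3936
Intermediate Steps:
k = 4 (k = 2² = 4)
b = -2 (b = 2 - 4 = -2)
U(O) = 2*O*(-4 + O) (U(O) = (-4 + O)*(2*O) = 2*O*(-4 + O))
(k*U(b))*(-41) = (4*(2*(-2)*(-4 - 2)))*(-41) = (4*(2*(-2)*(-6)))*(-41) = (4*24)*(-41) = 96*(-41) = -3936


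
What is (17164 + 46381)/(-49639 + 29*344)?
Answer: -63545/39663 ≈ -1.6021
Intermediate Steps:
(17164 + 46381)/(-49639 + 29*344) = 63545/(-49639 + 9976) = 63545/(-39663) = 63545*(-1/39663) = -63545/39663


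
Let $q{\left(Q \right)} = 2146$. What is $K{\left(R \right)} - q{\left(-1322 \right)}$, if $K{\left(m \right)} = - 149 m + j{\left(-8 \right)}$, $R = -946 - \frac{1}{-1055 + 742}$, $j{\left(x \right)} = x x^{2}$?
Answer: $\frac{43286499}{313} \approx 1.383 \cdot 10^{5}$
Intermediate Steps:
$j{\left(x \right)} = x^{3}$
$R = - \frac{296097}{313}$ ($R = -946 - \frac{1}{-313} = -946 - - \frac{1}{313} = -946 + \frac{1}{313} = - \frac{296097}{313} \approx -946.0$)
$K{\left(m \right)} = -512 - 149 m$ ($K{\left(m \right)} = - 149 m + \left(-8\right)^{3} = - 149 m - 512 = -512 - 149 m$)
$K{\left(R \right)} - q{\left(-1322 \right)} = \left(-512 - - \frac{44118453}{313}\right) - 2146 = \left(-512 + \frac{44118453}{313}\right) - 2146 = \frac{43958197}{313} - 2146 = \frac{43286499}{313}$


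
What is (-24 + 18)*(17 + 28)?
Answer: -270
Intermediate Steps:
(-24 + 18)*(17 + 28) = -6*45 = -270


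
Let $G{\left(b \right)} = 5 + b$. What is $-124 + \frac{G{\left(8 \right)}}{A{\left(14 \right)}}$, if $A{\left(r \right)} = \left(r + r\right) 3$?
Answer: $- \frac{10403}{84} \approx -123.85$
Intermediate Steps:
$A{\left(r \right)} = 6 r$ ($A{\left(r \right)} = 2 r 3 = 6 r$)
$-124 + \frac{G{\left(8 \right)}}{A{\left(14 \right)}} = -124 + \frac{5 + 8}{6 \cdot 14} = -124 + \frac{13}{84} = - \frac{10403}{84}$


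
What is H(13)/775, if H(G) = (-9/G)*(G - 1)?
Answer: -108/10075 ≈ -0.010720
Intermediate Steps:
H(G) = -9*(-1 + G)/G (H(G) = (-9/G)*(-1 + G) = -9*(-1 + G)/G)
H(13)/775 = (-9 + 9/13)/775 = (-9 + 9*(1/13))*(1/775) = (-9 + 9/13)*(1/775) = -108/13*1/775 = -108/10075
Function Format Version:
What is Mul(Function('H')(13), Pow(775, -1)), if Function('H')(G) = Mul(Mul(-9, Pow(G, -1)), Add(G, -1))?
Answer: Rational(-108, 10075) ≈ -0.010720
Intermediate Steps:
Function('H')(G) = Mul(-9, Pow(G, -1), Add(-1, G)) (Function('H')(G) = Mul(Mul(-9, Pow(G, -1)), Add(-1, G)) = Mul(-9, Pow(G, -1), Add(-1, G)))
Mul(Function('H')(13), Pow(775, -1)) = Mul(Add(-9, Mul(9, Pow(13, -1))), Pow(775, -1)) = Mul(Add(-9, Mul(9, Rational(1, 13))), Rational(1, 775)) = Mul(Add(-9, Rational(9, 13)), Rational(1, 775)) = Mul(Rational(-108, 13), Rational(1, 775)) = Rational(-108, 10075)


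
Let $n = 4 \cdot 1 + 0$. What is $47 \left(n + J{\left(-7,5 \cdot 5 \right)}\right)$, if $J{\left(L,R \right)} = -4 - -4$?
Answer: $188$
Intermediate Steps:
$J{\left(L,R \right)} = 0$ ($J{\left(L,R \right)} = -4 + 4 = 0$)
$n = 4$ ($n = 4 + 0 = 4$)
$47 \left(n + J{\left(-7,5 \cdot 5 \right)}\right) = 47 \left(4 + 0\right) = 47 \cdot 4 = 188$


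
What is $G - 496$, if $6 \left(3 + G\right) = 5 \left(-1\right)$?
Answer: $- \frac{2999}{6} \approx -499.83$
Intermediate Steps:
$G = - \frac{23}{6}$ ($G = -3 + \frac{5 \left(-1\right)}{6} = -3 + \frac{1}{6} \left(-5\right) = -3 - \frac{5}{6} = - \frac{23}{6} \approx -3.8333$)
$G - 496 = - \frac{23}{6} - 496 = - \frac{2999}{6}$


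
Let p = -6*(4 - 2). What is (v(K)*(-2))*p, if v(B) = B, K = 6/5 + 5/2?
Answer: 444/5 ≈ 88.800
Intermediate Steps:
K = 37/10 (K = 6*(1/5) + 5*(1/2) = 6/5 + 5/2 = 37/10 ≈ 3.7000)
p = -12 (p = -6*2 = -12)
(v(K)*(-2))*p = ((37/10)*(-2))*(-12) = -37/5*(-12) = 444/5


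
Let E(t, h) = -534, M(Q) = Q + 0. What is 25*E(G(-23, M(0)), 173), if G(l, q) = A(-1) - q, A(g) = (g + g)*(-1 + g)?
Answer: -13350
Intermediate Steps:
A(g) = 2*g*(-1 + g) (A(g) = (2*g)*(-1 + g) = 2*g*(-1 + g))
M(Q) = Q
G(l, q) = 4 - q (G(l, q) = 2*(-1)*(-1 - 1) - q = 2*(-1)*(-2) - q = 4 - q)
25*E(G(-23, M(0)), 173) = 25*(-534) = -13350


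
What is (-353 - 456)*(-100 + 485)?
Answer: -311465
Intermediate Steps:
(-353 - 456)*(-100 + 485) = -809*385 = -311465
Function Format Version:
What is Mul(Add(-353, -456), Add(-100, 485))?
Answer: -311465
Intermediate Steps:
Mul(Add(-353, -456), Add(-100, 485)) = Mul(-809, 385) = -311465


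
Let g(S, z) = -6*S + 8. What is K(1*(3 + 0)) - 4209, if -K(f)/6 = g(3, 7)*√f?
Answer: -4209 + 60*√3 ≈ -4105.1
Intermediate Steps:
g(S, z) = 8 - 6*S
K(f) = 60*√f (K(f) = -6*(8 - 6*3)*√f = -6*(8 - 18)*√f = -(-60)*√f = 60*√f)
K(1*(3 + 0)) - 4209 = 60*√(1*(3 + 0)) - 4209 = 60*√(1*3) - 4209 = 60*√3 - 4209 = -4209 + 60*√3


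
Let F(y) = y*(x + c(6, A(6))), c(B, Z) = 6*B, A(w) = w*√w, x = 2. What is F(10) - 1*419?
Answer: -39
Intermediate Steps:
A(w) = w^(3/2)
F(y) = 38*y (F(y) = y*(2 + 6*6) = y*(2 + 36) = y*38 = 38*y)
F(10) - 1*419 = 38*10 - 1*419 = 380 - 419 = -39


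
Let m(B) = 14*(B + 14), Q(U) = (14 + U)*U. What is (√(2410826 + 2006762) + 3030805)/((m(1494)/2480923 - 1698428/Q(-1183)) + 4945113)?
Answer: 10398496169909934905/16966359072243493953 + 6861870803242*√1104397/16966359072243493953 ≈ 0.61331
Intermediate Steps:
Q(U) = U*(14 + U)
m(B) = 196 + 14*B (m(B) = 14*(14 + B) = 196 + 14*B)
(√(2410826 + 2006762) + 3030805)/((m(1494)/2480923 - 1698428/Q(-1183)) + 4945113) = (√(2410826 + 2006762) + 3030805)/(((196 + 14*1494)/2480923 - 1698428*(-1/(1183*(14 - 1183)))) + 4945113) = (√4417588 + 3030805)/(((196 + 20916)*(1/2480923) - 1698428/((-1183*(-1169)))) + 4945113) = (2*√1104397 + 3030805)/((21112*(1/2480923) - 1698428/1382927) + 4945113) = (3030805 + 2*√1104397)/((21112/2480923 - 1698428*1/1382927) + 4945113) = (3030805 + 2*√1104397)/((21112/2480923 - 1698428/1382927) + 4945113) = (3030805 + 2*√1104397)/(-4184472734220/3430935401621 + 4945113) = (3030805 + 2*√1104397)/(16966359072243493953/3430935401621) = (3030805 + 2*√1104397)*(3430935401621/16966359072243493953) = 10398496169909934905/16966359072243493953 + 6861870803242*√1104397/16966359072243493953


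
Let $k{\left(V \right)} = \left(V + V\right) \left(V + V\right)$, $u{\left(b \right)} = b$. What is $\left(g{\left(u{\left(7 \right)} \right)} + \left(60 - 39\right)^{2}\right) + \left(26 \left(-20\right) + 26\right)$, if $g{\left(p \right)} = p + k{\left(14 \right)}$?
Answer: $738$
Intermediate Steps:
$k{\left(V \right)} = 4 V^{2}$ ($k{\left(V \right)} = 2 V 2 V = 4 V^{2}$)
$g{\left(p \right)} = 784 + p$ ($g{\left(p \right)} = p + 4 \cdot 14^{2} = p + 4 \cdot 196 = p + 784 = 784 + p$)
$\left(g{\left(u{\left(7 \right)} \right)} + \left(60 - 39\right)^{2}\right) + \left(26 \left(-20\right) + 26\right) = \left(\left(784 + 7\right) + \left(60 - 39\right)^{2}\right) + \left(26 \left(-20\right) + 26\right) = \left(791 + 21^{2}\right) + \left(-520 + 26\right) = \left(791 + 441\right) - 494 = 1232 - 494 = 738$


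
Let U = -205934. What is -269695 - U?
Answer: -63761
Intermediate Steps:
-269695 - U = -269695 - 1*(-205934) = -269695 + 205934 = -63761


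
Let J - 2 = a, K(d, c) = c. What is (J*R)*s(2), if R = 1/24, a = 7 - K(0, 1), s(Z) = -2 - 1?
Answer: -1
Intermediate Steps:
s(Z) = -3
a = 6 (a = 7 - 1*1 = 7 - 1 = 6)
J = 8 (J = 2 + 6 = 8)
R = 1/24 ≈ 0.041667
(J*R)*s(2) = (8*(1/24))*(-3) = (1/3)*(-3) = -1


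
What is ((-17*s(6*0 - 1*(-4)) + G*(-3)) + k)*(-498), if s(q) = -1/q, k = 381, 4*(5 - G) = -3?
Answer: -183264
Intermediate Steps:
G = 23/4 (G = 5 - 1/4*(-3) = 5 + 3/4 = 23/4 ≈ 5.7500)
((-17*s(6*0 - 1*(-4)) + G*(-3)) + k)*(-498) = ((-(-17)/(6*0 - 1*(-4)) + (23/4)*(-3)) + 381)*(-498) = ((-(-17)/(0 + 4) - 69/4) + 381)*(-498) = ((-(-17)/4 - 69/4) + 381)*(-498) = ((-17*(-1/4) - 69/4) + 381)*(-498) = ((17/4 - 69/4) + 381)*(-498) = (-13 + 381)*(-498) = 368*(-498) = -183264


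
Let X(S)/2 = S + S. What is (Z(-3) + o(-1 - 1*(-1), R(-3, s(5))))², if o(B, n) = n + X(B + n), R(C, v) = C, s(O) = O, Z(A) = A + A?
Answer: 441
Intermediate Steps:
Z(A) = 2*A
X(S) = 4*S (X(S) = 2*(S + S) = 2*(2*S) = 4*S)
o(B, n) = 4*B + 5*n (o(B, n) = n + 4*(B + n) = n + (4*B + 4*n) = 4*B + 5*n)
(Z(-3) + o(-1 - 1*(-1), R(-3, s(5))))² = (2*(-3) + (4*(-1 - 1*(-1)) + 5*(-3)))² = (-6 + (4*(-1 + 1) - 15))² = (-6 + (4*0 - 15))² = (-6 + (0 - 15))² = (-6 - 15)² = (-21)² = 441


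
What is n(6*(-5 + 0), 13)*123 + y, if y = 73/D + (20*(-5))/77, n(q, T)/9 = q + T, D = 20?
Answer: -28977639/1540 ≈ -18817.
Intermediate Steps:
n(q, T) = 9*T + 9*q (n(q, T) = 9*(q + T) = 9*(T + q) = 9*T + 9*q)
y = 3621/1540 (y = 73/20 + (20*(-5))/77 = 73*(1/20) - 100*1/77 = 73/20 - 100/77 = 3621/1540 ≈ 2.3513)
n(6*(-5 + 0), 13)*123 + y = (9*13 + 9*(6*(-5 + 0)))*123 + 3621/1540 = (117 + 9*(6*(-5)))*123 + 3621/1540 = (117 + 9*(-30))*123 + 3621/1540 = (117 - 270)*123 + 3621/1540 = -153*123 + 3621/1540 = -18819 + 3621/1540 = -28977639/1540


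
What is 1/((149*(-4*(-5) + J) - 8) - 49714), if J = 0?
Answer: -1/46742 ≈ -2.1394e-5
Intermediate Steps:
1/((149*(-4*(-5) + J) - 8) - 49714) = 1/((149*(-4*(-5) + 0) - 8) - 49714) = 1/((149*(20 + 0) - 8) - 49714) = 1/((149*20 - 8) - 49714) = 1/((2980 - 8) - 49714) = 1/(2972 - 49714) = 1/(-46742) = -1/46742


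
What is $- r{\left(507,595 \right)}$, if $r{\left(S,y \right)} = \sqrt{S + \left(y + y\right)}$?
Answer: $- \sqrt{1697} \approx -41.195$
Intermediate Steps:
$r{\left(S,y \right)} = \sqrt{S + 2 y}$
$- r{\left(507,595 \right)} = - \sqrt{507 + 2 \cdot 595} = - \sqrt{507 + 1190} = - \sqrt{1697}$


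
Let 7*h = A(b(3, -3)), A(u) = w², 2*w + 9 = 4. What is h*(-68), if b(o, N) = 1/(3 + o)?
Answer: -425/7 ≈ -60.714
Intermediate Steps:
w = -5/2 (w = -9/2 + (½)*4 = -9/2 + 2 = -5/2 ≈ -2.5000)
A(u) = 25/4 (A(u) = (-5/2)² = 25/4)
h = 25/28 (h = (⅐)*(25/4) = 25/28 ≈ 0.89286)
h*(-68) = (25/28)*(-68) = -425/7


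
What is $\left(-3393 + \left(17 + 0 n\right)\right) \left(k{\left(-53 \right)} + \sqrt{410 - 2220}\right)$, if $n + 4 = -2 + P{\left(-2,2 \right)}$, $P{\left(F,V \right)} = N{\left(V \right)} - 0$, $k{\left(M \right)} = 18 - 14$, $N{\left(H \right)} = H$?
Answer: $-13504 - 3376 i \sqrt{1810} \approx -13504.0 - 1.4363 \cdot 10^{5} i$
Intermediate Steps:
$k{\left(M \right)} = 4$
$P{\left(F,V \right)} = V$ ($P{\left(F,V \right)} = V - 0 = V + 0 = V$)
$n = -4$ ($n = -4 + \left(-2 + 2\right) = -4 + 0 = -4$)
$\left(-3393 + \left(17 + 0 n\right)\right) \left(k{\left(-53 \right)} + \sqrt{410 - 2220}\right) = \left(-3393 + \left(17 + 0 \left(-4\right)\right)\right) \left(4 + \sqrt{410 - 2220}\right) = \left(-3393 + \left(17 + 0\right)\right) \left(4 + \sqrt{-1810}\right) = \left(-3393 + 17\right) \left(4 + i \sqrt{1810}\right) = - 3376 \left(4 + i \sqrt{1810}\right) = -13504 - 3376 i \sqrt{1810}$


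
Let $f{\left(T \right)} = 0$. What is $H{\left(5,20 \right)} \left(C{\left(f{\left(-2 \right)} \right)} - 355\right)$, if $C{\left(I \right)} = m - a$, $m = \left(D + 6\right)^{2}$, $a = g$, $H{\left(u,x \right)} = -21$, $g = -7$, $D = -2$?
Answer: $6972$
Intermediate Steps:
$a = -7$
$m = 16$ ($m = \left(-2 + 6\right)^{2} = 4^{2} = 16$)
$C{\left(I \right)} = 23$ ($C{\left(I \right)} = 16 - -7 = 16 + 7 = 23$)
$H{\left(5,20 \right)} \left(C{\left(f{\left(-2 \right)} \right)} - 355\right) = - 21 \left(23 - 355\right) = \left(-21\right) \left(-332\right) = 6972$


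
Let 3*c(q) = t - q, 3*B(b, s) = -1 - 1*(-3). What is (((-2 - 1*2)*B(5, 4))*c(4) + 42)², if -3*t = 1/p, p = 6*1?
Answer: 13645636/6561 ≈ 2079.8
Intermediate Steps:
p = 6
B(b, s) = ⅔ (B(b, s) = (-1 - 1*(-3))/3 = (-1 + 3)/3 = (⅓)*2 = ⅔)
t = -1/18 (t = -⅓/6 = -⅓*⅙ = -1/18 ≈ -0.055556)
c(q) = -1/54 - q/3 (c(q) = (-1/18 - q)/3 = -1/54 - q/3)
(((-2 - 1*2)*B(5, 4))*c(4) + 42)² = (((-2 - 1*2)*(⅔))*(-1/54 - ⅓*4) + 42)² = (((-2 - 2)*(⅔))*(-1/54 - 4/3) + 42)² = (-4*⅔*(-73/54) + 42)² = (-8/3*(-73/54) + 42)² = (292/81 + 42)² = (3694/81)² = 13645636/6561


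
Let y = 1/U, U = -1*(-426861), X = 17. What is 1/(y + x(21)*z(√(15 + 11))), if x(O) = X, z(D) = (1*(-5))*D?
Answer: -426861/34228207357349849 - 15487876632285*√26/34228207357349849 ≈ -0.0023072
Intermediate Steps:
U = 426861
z(D) = -5*D
x(O) = 17
y = 1/426861 ≈ 2.3427e-6
1/(y + x(21)*z(√(15 + 11))) = 1/(1/426861 + 17*(-5*√(15 + 11))) = 1/(1/426861 + 17*(-5*√26)) = 1/(1/426861 - 85*√26)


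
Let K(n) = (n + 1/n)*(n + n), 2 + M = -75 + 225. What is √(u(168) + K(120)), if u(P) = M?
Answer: 5*√1158 ≈ 170.15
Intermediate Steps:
M = 148 (M = -2 + (-75 + 225) = -2 + 150 = 148)
u(P) = 148
K(n) = 2*n*(n + 1/n) (K(n) = (n + 1/n)*(2*n) = 2*n*(n + 1/n))
√(u(168) + K(120)) = √(148 + (2 + 2*120²)) = √(148 + (2 + 2*14400)) = √(148 + (2 + 28800)) = √(148 + 28802) = √28950 = 5*√1158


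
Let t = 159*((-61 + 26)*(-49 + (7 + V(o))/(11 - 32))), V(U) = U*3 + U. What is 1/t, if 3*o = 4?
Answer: 3/827860 ≈ 3.6238e-6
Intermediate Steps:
o = 4/3 (o = (⅓)*4 = 4/3 ≈ 1.3333)
V(U) = 4*U (V(U) = 3*U + U = 4*U)
t = 827860/3 (t = 159*((-61 + 26)*(-49 + (7 + 4*(4/3))/(11 - 32))) = 159*(-35*(-49 + (7 + 16/3)/(-21))) = 159*(-35*(-49 + (37/3)*(-1/21))) = 159*(-35*(-49 - 37/63)) = 159*(-35*(-3124/63)) = 159*(15620/9) = 827860/3 ≈ 2.7595e+5)
1/t = 1/(827860/3) = 3/827860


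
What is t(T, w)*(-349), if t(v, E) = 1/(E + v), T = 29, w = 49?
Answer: -349/78 ≈ -4.4744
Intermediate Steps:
t(T, w)*(-349) = -349/(49 + 29) = -349/78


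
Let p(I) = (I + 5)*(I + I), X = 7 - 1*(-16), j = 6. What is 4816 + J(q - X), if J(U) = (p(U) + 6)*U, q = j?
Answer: -2222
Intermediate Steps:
X = 23 (X = 7 + 16 = 23)
q = 6
p(I) = 2*I*(5 + I) (p(I) = (5 + I)*(2*I) = 2*I*(5 + I))
J(U) = U*(6 + 2*U*(5 + U)) (J(U) = (2*U*(5 + U) + 6)*U = (6 + 2*U*(5 + U))*U = U*(6 + 2*U*(5 + U)))
4816 + J(q - X) = 4816 + 2*(6 - 1*23)*(3 + (6 - 1*23)*(5 + (6 - 1*23))) = 4816 + 2*(6 - 23)*(3 + (6 - 23)*(5 + (6 - 23))) = 4816 + 2*(-17)*(3 - 17*(5 - 17)) = 4816 + 2*(-17)*(3 - 17*(-12)) = 4816 + 2*(-17)*(3 + 204) = 4816 + 2*(-17)*207 = 4816 - 7038 = -2222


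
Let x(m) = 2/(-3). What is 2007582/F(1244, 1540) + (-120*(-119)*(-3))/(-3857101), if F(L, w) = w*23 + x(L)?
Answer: 11617445856033/204923919029 ≈ 56.692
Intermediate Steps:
x(m) = -⅔ (x(m) = 2*(-⅓) = -⅔)
F(L, w) = -⅔ + 23*w (F(L, w) = w*23 - ⅔ = 23*w - ⅔ = -⅔ + 23*w)
2007582/F(1244, 1540) + (-120*(-119)*(-3))/(-3857101) = 2007582/(-⅔ + 23*1540) + (-120*(-119)*(-3))/(-3857101) = 2007582/(-⅔ + 35420) + (14280*(-3))*(-1/3857101) = 2007582/(106258/3) - 42840*(-1/3857101) = 2007582*(3/106258) + 42840/3857101 = 3011373/53129 + 42840/3857101 = 11617445856033/204923919029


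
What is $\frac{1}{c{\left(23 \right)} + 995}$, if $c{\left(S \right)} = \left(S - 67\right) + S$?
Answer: $\frac{1}{974} \approx 0.0010267$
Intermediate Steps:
$c{\left(S \right)} = -67 + 2 S$ ($c{\left(S \right)} = \left(S - 67\right) + S = \left(-67 + S\right) + S = -67 + 2 S$)
$\frac{1}{c{\left(23 \right)} + 995} = \frac{1}{\left(-67 + 2 \cdot 23\right) + 995} = \frac{1}{\left(-67 + 46\right) + 995} = \frac{1}{-21 + 995} = \frac{1}{974}$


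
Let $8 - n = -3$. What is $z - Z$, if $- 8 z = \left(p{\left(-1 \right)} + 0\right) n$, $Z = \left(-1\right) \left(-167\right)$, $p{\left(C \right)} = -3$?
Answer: $- \frac{1303}{8} \approx -162.88$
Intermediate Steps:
$n = 11$ ($n = 8 - -3 = 8 + 3 = 11$)
$Z = 167$
$z = \frac{33}{8}$ ($z = - \frac{\left(-3 + 0\right) 11}{8} = - \frac{\left(-3\right) 11}{8} = \left(- \frac{1}{8}\right) \left(-33\right) = \frac{33}{8} \approx 4.125$)
$z - Z = \frac{33}{8} - 167 = - \frac{1303}{8}$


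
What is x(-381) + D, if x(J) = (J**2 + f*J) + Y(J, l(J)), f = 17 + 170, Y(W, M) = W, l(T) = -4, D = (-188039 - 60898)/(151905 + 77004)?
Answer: 5610705520/76303 ≈ 73532.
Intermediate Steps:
D = -82979/76303 (D = -248937/228909 = -248937*1/228909 = -82979/76303 ≈ -1.0875)
f = 187
x(J) = J**2 + 188*J (x(J) = (J**2 + 187*J) + J = J**2 + 188*J)
x(-381) + D = -381*(188 - 381) - 82979/76303 = -381*(-193) - 82979/76303 = 73533 - 82979/76303 = 5610705520/76303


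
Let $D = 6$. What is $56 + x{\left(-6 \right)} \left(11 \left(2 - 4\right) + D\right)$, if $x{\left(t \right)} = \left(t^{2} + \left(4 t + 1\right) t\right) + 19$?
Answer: $-3032$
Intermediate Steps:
$x{\left(t \right)} = 19 + t^{2} + t \left(1 + 4 t\right)$ ($x{\left(t \right)} = \left(t^{2} + \left(1 + 4 t\right) t\right) + 19 = \left(t^{2} + t \left(1 + 4 t\right)\right) + 19 = 19 + t^{2} + t \left(1 + 4 t\right)$)
$56 + x{\left(-6 \right)} \left(11 \left(2 - 4\right) + D\right) = 56 + \left(19 - 6 + 5 \left(-6\right)^{2}\right) \left(11 \left(2 - 4\right) + 6\right) = 56 + \left(19 - 6 + 5 \cdot 36\right) \left(11 \left(2 - 4\right) + 6\right) = 56 + \left(19 - 6 + 180\right) \left(11 \left(-2\right) + 6\right) = 56 + 193 \left(-22 + 6\right) = 56 + 193 \left(-16\right) = 56 - 3088 = -3032$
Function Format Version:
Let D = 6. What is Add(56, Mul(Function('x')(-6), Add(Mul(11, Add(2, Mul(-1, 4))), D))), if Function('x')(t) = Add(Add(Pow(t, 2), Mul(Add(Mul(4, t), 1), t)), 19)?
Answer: -3032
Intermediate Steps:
Function('x')(t) = Add(19, Pow(t, 2), Mul(t, Add(1, Mul(4, t)))) (Function('x')(t) = Add(Add(Pow(t, 2), Mul(Add(1, Mul(4, t)), t)), 19) = Add(Add(Pow(t, 2), Mul(t, Add(1, Mul(4, t)))), 19) = Add(19, Pow(t, 2), Mul(t, Add(1, Mul(4, t)))))
Add(56, Mul(Function('x')(-6), Add(Mul(11, Add(2, Mul(-1, 4))), D))) = Add(56, Mul(Add(19, -6, Mul(5, Pow(-6, 2))), Add(Mul(11, Add(2, Mul(-1, 4))), 6))) = Add(56, Mul(Add(19, -6, Mul(5, 36)), Add(Mul(11, Add(2, -4)), 6))) = Add(56, Mul(Add(19, -6, 180), Add(Mul(11, -2), 6))) = Add(56, Mul(193, Add(-22, 6))) = Add(56, Mul(193, -16)) = Add(56, -3088) = -3032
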